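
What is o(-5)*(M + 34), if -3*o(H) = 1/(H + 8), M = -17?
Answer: -17/9 ≈ -1.8889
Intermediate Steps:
o(H) = -1/(3*(8 + H)) (o(H) = -1/(3*(H + 8)) = -1/(3*(8 + H)))
o(-5)*(M + 34) = (-1/(24 + 3*(-5)))*(-17 + 34) = -1/(24 - 15)*17 = -1/9*17 = -1*⅑*17 = -⅑*17 = -17/9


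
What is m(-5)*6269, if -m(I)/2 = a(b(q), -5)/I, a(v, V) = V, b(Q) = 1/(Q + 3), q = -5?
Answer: -12538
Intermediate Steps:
b(Q) = 1/(3 + Q)
m(I) = 10/I (m(I) = -(-10)/I = 10/I)
m(-5)*6269 = (10/(-5))*6269 = (10*(-⅕))*6269 = -2*6269 = -12538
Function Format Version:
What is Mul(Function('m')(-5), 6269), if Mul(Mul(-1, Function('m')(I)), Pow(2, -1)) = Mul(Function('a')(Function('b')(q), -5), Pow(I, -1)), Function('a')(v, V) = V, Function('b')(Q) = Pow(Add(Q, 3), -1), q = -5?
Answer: -12538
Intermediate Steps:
Function('b')(Q) = Pow(Add(3, Q), -1)
Function('m')(I) = Mul(10, Pow(I, -1)) (Function('m')(I) = Mul(-2, Mul(-5, Pow(I, -1))) = Mul(10, Pow(I, -1)))
Mul(Function('m')(-5), 6269) = Mul(Mul(10, Pow(-5, -1)), 6269) = Mul(Mul(10, Rational(-1, 5)), 6269) = Mul(-2, 6269) = -12538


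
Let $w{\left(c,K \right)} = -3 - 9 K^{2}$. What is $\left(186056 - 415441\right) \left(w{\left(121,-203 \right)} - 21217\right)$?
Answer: $89942087885$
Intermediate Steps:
$\left(186056 - 415441\right) \left(w{\left(121,-203 \right)} - 21217\right) = \left(186056 - 415441\right) \left(\left(-3 - 9 \left(-203\right)^{2}\right) - 21217\right) = - 229385 \left(\left(-3 - 370881\right) - 21217\right) = - 229385 \left(-370884 - 21217\right) = \left(-229385\right) \left(-392101\right) = 89942087885$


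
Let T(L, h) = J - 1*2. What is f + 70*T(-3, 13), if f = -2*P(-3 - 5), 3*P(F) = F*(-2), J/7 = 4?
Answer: 5428/3 ≈ 1809.3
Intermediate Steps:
J = 28 (J = 7*4 = 28)
P(F) = -2*F/3 (P(F) = (F*(-2))/3 = (-2*F)/3 = -2*F/3)
f = -32/3 (f = -(-4)*(-3 - 5)/3 = -(-4)*(-8)/3 = -2*16/3 = -32/3 ≈ -10.667)
T(L, h) = 26 (T(L, h) = 28 - 1*2 = 28 - 2 = 26)
f + 70*T(-3, 13) = -32/3 + 70*26 = -32/3 + 1820 = 5428/3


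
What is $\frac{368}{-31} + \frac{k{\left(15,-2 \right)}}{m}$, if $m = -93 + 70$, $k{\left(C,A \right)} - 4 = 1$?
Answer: $- \frac{8619}{713} \approx -12.088$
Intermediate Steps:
$k{\left(C,A \right)} = 5$ ($k{\left(C,A \right)} = 4 + 1 = 5$)
$m = -23$
$\frac{368}{-31} + \frac{k{\left(15,-2 \right)}}{m} = \frac{368}{-31} + \frac{5}{-23} = 368 \left(- \frac{1}{31}\right) + 5 \left(- \frac{1}{23}\right) = - \frac{368}{31} - \frac{5}{23} = - \frac{8619}{713}$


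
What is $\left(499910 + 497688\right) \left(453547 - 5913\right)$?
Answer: $446558783132$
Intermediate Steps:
$\left(499910 + 497688\right) \left(453547 - 5913\right) = 997598 \cdot 447634 = 446558783132$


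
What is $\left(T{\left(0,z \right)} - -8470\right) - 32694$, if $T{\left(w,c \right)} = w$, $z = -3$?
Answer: $-24224$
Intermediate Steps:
$\left(T{\left(0,z \right)} - -8470\right) - 32694 = \left(0 - -8470\right) - 32694 = \left(0 + 8470\right) - 32694 = 8470 - 32694 = -24224$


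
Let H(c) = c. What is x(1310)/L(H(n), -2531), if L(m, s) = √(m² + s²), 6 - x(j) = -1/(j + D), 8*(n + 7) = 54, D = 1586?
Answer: 17377*√102495377/74206652948 ≈ 0.0023707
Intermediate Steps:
n = -¼ (n = -7 + (⅛)*54 = -7 + 27/4 = -¼ ≈ -0.25000)
x(j) = 6 + 1/(1586 + j) (x(j) = 6 - (-1)/(j + 1586) = 6 - (-1)/(1586 + j) = 6 + 1/(1586 + j))
x(1310)/L(H(n), -2531) = ((9517 + 6*1310)/(1586 + 1310))/(√((-¼)² + (-2531)²)) = ((9517 + 7860)/2896)/(√(1/16 + 6405961)) = ((1/2896)*17377)/(√(102495377/16)) = 17377/(2896*((√102495377/4))) = 17377*(4*√102495377/102495377)/2896 = 17377*√102495377/74206652948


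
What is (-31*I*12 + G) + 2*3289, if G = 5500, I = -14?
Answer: 17286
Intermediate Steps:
(-31*I*12 + G) + 2*3289 = (-31*(-14)*12 + 5500) + 2*3289 = (434*12 + 5500) + 6578 = (5208 + 5500) + 6578 = 10708 + 6578 = 17286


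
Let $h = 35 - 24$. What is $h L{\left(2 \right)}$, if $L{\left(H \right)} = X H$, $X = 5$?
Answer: $110$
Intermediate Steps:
$L{\left(H \right)} = 5 H$
$h = 11$
$h L{\left(2 \right)} = 11 \cdot 5 \cdot 2 = 11 \cdot 10 = 110$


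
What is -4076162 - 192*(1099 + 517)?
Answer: -4386434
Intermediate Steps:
-4076162 - 192*(1099 + 517) = -4076162 - 192*1616 = -4076162 - 310272 = -4386434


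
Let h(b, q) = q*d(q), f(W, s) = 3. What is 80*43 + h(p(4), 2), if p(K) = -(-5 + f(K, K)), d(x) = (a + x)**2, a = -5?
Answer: 3458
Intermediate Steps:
d(x) = (-5 + x)**2
p(K) = 2 (p(K) = -(-5 + 3) = -1*(-2) = 2)
h(b, q) = q*(-5 + q)**2
80*43 + h(p(4), 2) = 80*43 + 2*(-5 + 2)**2 = 3440 + 2*(-3)**2 = 3440 + 2*9 = 3440 + 18 = 3458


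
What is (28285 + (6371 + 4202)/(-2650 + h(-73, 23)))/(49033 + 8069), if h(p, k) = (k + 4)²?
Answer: 9054152/18282157 ≈ 0.49525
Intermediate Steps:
h(p, k) = (4 + k)²
(28285 + (6371 + 4202)/(-2650 + h(-73, 23)))/(49033 + 8069) = (28285 + (6371 + 4202)/(-2650 + (4 + 23)²))/(49033 + 8069) = (28285 + 10573/(-2650 + 27²))/57102 = (28285 + 10573/(-2650 + 729))*(1/57102) = (28285 + 10573/(-1921))*(1/57102) = (28285 + 10573*(-1/1921))*(1/57102) = (28285 - 10573/1921)*(1/57102) = (54324912/1921)*(1/57102) = 9054152/18282157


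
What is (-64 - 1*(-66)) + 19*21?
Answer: 401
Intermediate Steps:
(-64 - 1*(-66)) + 19*21 = (-64 + 66) + 399 = 2 + 399 = 401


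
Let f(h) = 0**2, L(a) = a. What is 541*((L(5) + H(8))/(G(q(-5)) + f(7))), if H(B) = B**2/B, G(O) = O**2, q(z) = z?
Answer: 7033/25 ≈ 281.32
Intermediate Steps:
H(B) = B
f(h) = 0
541*((L(5) + H(8))/(G(q(-5)) + f(7))) = 541*((5 + 8)/((-5)**2 + 0)) = 541*(13/(25 + 0)) = 541*(13/25) = 7033/25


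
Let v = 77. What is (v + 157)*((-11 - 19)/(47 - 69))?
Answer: 3510/11 ≈ 319.09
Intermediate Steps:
(v + 157)*((-11 - 19)/(47 - 69)) = (77 + 157)*((-11 - 19)/(47 - 69)) = 234*(-30/(-22)) = 234*(-30*(-1/22)) = 234*(15/11) = 3510/11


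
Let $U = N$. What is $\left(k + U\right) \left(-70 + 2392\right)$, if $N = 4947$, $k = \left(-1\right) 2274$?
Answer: $6206706$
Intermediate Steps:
$k = -2274$
$U = 4947$
$\left(k + U\right) \left(-70 + 2392\right) = \left(-2274 + 4947\right) \left(-70 + 2392\right) = 2673 \cdot 2322 = 6206706$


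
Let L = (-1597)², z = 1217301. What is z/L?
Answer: 1217301/2550409 ≈ 0.47730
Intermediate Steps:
L = 2550409
z/L = 1217301/2550409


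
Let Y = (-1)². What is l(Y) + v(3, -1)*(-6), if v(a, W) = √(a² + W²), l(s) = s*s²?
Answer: 1 - 6*√10 ≈ -17.974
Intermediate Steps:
Y = 1
l(s) = s³
v(a, W) = √(W² + a²)
l(Y) + v(3, -1)*(-6) = 1³ + √((-1)² + 3²)*(-6) = 1 + √(1 + 9)*(-6) = 1 + √10*(-6) = 1 - 6*√10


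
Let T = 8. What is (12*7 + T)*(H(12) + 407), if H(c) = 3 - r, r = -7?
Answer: 38364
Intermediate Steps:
H(c) = 10 (H(c) = 3 - 1*(-7) = 3 + 7 = 10)
(12*7 + T)*(H(12) + 407) = (12*7 + 8)*(10 + 407) = (84 + 8)*417 = 92*417 = 38364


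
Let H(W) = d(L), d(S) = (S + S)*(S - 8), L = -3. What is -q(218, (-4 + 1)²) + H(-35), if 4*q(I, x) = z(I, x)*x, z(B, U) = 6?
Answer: 105/2 ≈ 52.500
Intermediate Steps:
d(S) = 2*S*(-8 + S) (d(S) = (2*S)*(-8 + S) = 2*S*(-8 + S))
q(I, x) = 3*x/2 (q(I, x) = (6*x)/4 = 3*x/2)
H(W) = 66 (H(W) = 2*(-3)*(-8 - 3) = 2*(-3)*(-11) = 66)
-q(218, (-4 + 1)²) + H(-35) = -3*(-4 + 1)²/2 + 66 = -3*(-3)²/2 + 66 = -3*9/2 + 66 = -1*27/2 + 66 = -27/2 + 66 = 105/2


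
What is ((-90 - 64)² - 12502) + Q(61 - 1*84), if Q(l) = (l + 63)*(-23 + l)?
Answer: 9374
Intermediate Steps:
Q(l) = (-23 + l)*(63 + l) (Q(l) = (63 + l)*(-23 + l) = (-23 + l)*(63 + l))
((-90 - 64)² - 12502) + Q(61 - 1*84) = ((-90 - 64)² - 12502) + (-1449 + (61 - 1*84)² + 40*(61 - 1*84)) = ((-154)² - 12502) + (-1449 + (61 - 84)² + 40*(61 - 84)) = (23716 - 12502) + (-1449 + (-23)² + 40*(-23)) = 11214 + (-1449 + 529 - 920) = 11214 - 1840 = 9374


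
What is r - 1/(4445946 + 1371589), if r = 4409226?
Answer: 25650826577909/5817535 ≈ 4.4092e+6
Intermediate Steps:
r - 1/(4445946 + 1371589) = 4409226 - 1/(4445946 + 1371589) = 4409226 - 1/5817535 = 25650826577909/5817535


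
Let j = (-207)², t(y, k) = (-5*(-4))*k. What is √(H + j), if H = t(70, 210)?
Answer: √47049 ≈ 216.91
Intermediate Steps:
t(y, k) = 20*k
H = 4200 (H = 20*210 = 4200)
j = 42849
√(H + j) = √(4200 + 42849) = √47049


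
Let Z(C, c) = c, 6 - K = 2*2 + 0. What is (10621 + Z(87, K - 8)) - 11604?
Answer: -989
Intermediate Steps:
K = 2 (K = 6 - (2*2 + 0) = 6 - (4 + 0) = 6 - 1*4 = 6 - 4 = 2)
(10621 + Z(87, K - 8)) - 11604 = (10621 + (2 - 8)) - 11604 = (10621 - 6) - 11604 = 10615 - 11604 = -989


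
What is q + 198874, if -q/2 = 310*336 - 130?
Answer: -9186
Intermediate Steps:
q = -208060 (q = -2*(310*336 - 130) = -2*(104160 - 130) = -2*104030 = -208060)
q + 198874 = -208060 + 198874 = -9186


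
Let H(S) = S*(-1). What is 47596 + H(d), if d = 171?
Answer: 47425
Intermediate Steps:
H(S) = -S
47596 + H(d) = 47596 - 1*171 = 47596 - 171 = 47425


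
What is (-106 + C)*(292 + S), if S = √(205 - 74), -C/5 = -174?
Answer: 223088 + 764*√131 ≈ 2.3183e+5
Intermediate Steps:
C = 870 (C = -5*(-174) = 870)
S = √131 ≈ 11.446
(-106 + C)*(292 + S) = (-106 + 870)*(292 + √131) = 764*(292 + √131) = 223088 + 764*√131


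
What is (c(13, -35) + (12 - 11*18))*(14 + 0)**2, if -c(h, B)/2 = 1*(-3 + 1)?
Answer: -35672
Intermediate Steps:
c(h, B) = 4 (c(h, B) = -2*(-3 + 1) = -2*(-2) = 4)
(c(13, -35) + (12 - 11*18))*(14 + 0)**2 = (4 + (12 - 11*18))*(14 + 0)**2 = (4 + (12 - 198))*14**2 = (4 - 186)*196 = -182*196 = -35672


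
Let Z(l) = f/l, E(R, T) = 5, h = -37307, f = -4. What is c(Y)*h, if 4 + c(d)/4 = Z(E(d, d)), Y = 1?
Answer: 3581472/5 ≈ 7.1629e+5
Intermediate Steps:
Z(l) = -4/l
c(d) = -96/5 (c(d) = -16 + 4*(-4/5) = -16 - 16/5 = -96/5)
c(Y)*h = -96/5*(-37307) = 3581472/5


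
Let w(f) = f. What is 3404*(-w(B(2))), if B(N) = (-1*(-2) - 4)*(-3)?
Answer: -20424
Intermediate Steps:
B(N) = 6 (B(N) = (2 - 4)*(-3) = -2*(-3) = 6)
3404*(-w(B(2))) = 3404*(-1*6) = 3404*(-6) = -20424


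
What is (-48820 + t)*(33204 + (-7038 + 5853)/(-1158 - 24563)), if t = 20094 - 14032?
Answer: -36517096579902/25721 ≈ -1.4197e+9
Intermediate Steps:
t = 6062
(-48820 + t)*(33204 + (-7038 + 5853)/(-1158 - 24563)) = (-48820 + 6062)*(33204 + (-7038 + 5853)/(-1158 - 24563)) = -42758*(33204 - 1185/(-25721)) = -42758*(33204 - 1185*(-1/25721)) = -42758*(33204 + 1185/25721) = -42758*854041269/25721 = -36517096579902/25721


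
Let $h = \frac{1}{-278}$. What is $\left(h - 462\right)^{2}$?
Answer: $\frac{16496062969}{77284} \approx 2.1345 \cdot 10^{5}$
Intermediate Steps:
$h = - \frac{1}{278} \approx -0.0035971$
$\left(h - 462\right)^{2} = \left(- \frac{1}{278} - 462\right)^{2} = \left(- \frac{128437}{278}\right)^{2} = \frac{16496062969}{77284}$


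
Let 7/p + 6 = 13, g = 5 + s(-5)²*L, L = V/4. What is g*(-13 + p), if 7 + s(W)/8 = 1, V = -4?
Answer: 27588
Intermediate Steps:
s(W) = -48 (s(W) = -56 + 8*1 = -56 + 8 = -48)
L = -1 (L = -4/4 = -4*¼ = -1)
g = -2299 (g = 5 + (-48)²*(-1) = 5 + 2304*(-1) = 5 - 2304 = -2299)
p = 1 (p = 7/(-6 + 13) = 7/7 = 7*(⅐) = 1)
g*(-13 + p) = -2299*(-13 + 1) = -2299*(-12) = 27588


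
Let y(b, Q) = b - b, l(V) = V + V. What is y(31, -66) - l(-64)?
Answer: 128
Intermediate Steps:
l(V) = 2*V
y(b, Q) = 0
y(31, -66) - l(-64) = 0 - 2*(-64) = 0 - 1*(-128) = 0 + 128 = 128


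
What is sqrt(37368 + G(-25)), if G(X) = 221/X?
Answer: sqrt(933979)/5 ≈ 193.29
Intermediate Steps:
sqrt(37368 + G(-25)) = sqrt(37368 + 221/(-25)) = sqrt(37368 + 221*(-1/25)) = sqrt(37368 - 221/25) = sqrt(933979/25) = sqrt(933979)/5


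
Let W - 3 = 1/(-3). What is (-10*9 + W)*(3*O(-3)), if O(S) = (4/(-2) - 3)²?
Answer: -6550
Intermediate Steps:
O(S) = 25 (O(S) = (4*(-½) - 3)² = (-2 - 3)² = (-5)² = 25)
W = 8/3 (W = 3 + 1/(-3) = 3 - ⅓ = 8/3 ≈ 2.6667)
(-10*9 + W)*(3*O(-3)) = (-10*9 + 8/3)*(3*25) = (-90 + 8/3)*75 = -262/3*75 = -6550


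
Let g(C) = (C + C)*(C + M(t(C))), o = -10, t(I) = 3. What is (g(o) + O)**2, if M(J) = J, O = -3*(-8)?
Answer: 26896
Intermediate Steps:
O = 24
g(C) = 2*C*(3 + C) (g(C) = (C + C)*(C + 3) = (2*C)*(3 + C) = 2*C*(3 + C))
(g(o) + O)**2 = (2*(-10)*(3 - 10) + 24)**2 = (2*(-10)*(-7) + 24)**2 = (140 + 24)**2 = 164**2 = 26896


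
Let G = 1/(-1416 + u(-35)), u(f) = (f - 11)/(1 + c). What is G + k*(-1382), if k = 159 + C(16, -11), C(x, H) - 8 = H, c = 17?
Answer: -2752463073/12767 ≈ -2.1559e+5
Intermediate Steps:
C(x, H) = 8 + H
u(f) = -11/18 + f/18 (u(f) = (f - 11)/(1 + 17) = (-11 + f)/18 = (-11 + f)*(1/18) = -11/18 + f/18)
k = 156 (k = 159 + (8 - 11) = 159 - 3 = 156)
G = -9/12767 (G = 1/(-1416 + (-11/18 + (1/18)*(-35))) = 1/(-1416 + (-11/18 - 35/18)) = 1/(-1416 - 23/9) = 1/(-12767/9) = -9/12767 ≈ -0.00070494)
G + k*(-1382) = -9/12767 + 156*(-1382) = -9/12767 - 215592 = -2752463073/12767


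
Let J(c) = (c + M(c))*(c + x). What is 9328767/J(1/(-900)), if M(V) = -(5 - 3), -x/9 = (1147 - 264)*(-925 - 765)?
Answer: -7556301270000/21769383985199 ≈ -0.34711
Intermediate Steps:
x = 13430430 (x = -9*(1147 - 264)*(-925 - 765) = -7947*(-1690) = -9*(-1492270) = 13430430)
M(V) = -2 (M(V) = -1*2 = -2)
J(c) = (-2 + c)*(13430430 + c) (J(c) = (c - 2)*(c + 13430430) = (-2 + c)*(13430430 + c))
9328767/J(1/(-900)) = 9328767/(-26860860 + (1/(-900))² + 13430428/(-900)) = 9328767/(-26860860 + (-1/900)² + 13430428*(-1/900)) = 9328767/(-26860860 + 1/810000 - 3357607/225) = 9328767/(-21769383985199/810000) = 9328767*(-810000/21769383985199) = -7556301270000/21769383985199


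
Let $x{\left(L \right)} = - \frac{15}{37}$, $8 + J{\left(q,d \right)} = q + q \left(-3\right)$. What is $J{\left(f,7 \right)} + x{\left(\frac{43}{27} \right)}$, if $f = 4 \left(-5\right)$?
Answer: $\frac{1169}{37} \approx 31.595$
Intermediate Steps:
$f = -20$
$J{\left(q,d \right)} = -8 - 2 q$ ($J{\left(q,d \right)} = -8 + \left(q + q \left(-3\right)\right) = -8 + \left(q - 3 q\right) = -8 - 2 q$)
$x{\left(L \right)} = - \frac{15}{37}$ ($x{\left(L \right)} = \left(-15\right) \frac{1}{37} = - \frac{15}{37}$)
$J{\left(f,7 \right)} + x{\left(\frac{43}{27} \right)} = \left(-8 - -40\right) - \frac{15}{37} = \left(-8 + 40\right) - \frac{15}{37} = 32 - \frac{15}{37} = \frac{1169}{37}$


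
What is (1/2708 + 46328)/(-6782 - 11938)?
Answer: -25091245/10138752 ≈ -2.4748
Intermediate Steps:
(1/2708 + 46328)/(-6782 - 11938) = (1/2708 + 46328)/(-18720) = (125456225/2708)*(-1/18720) = -25091245/10138752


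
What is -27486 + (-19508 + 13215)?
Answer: -33779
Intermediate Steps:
-27486 + (-19508 + 13215) = -27486 - 6293 = -33779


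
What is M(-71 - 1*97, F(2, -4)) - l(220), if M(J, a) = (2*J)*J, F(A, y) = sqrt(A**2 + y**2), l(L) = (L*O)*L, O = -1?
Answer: 104848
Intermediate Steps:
l(L) = -L**2 (l(L) = (L*(-1))*L = (-L)*L = -L**2)
M(J, a) = 2*J**2
M(-71 - 1*97, F(2, -4)) - l(220) = 2*(-71 - 1*97)**2 - (-1)*220**2 = 2*(-71 - 97)**2 - (-1)*48400 = 2*(-168)**2 - 1*(-48400) = 2*28224 + 48400 = 56448 + 48400 = 104848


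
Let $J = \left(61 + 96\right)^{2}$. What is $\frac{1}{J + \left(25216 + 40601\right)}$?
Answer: $\frac{1}{90466} \approx 1.1054 \cdot 10^{-5}$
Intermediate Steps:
$J = 24649$ ($J = 157^{2} = 24649$)
$\frac{1}{J + \left(25216 + 40601\right)} = \frac{1}{24649 + \left(25216 + 40601\right)} = \frac{1}{24649 + 65817} = \frac{1}{90466}$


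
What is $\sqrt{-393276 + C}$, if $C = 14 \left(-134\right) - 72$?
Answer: $2 i \sqrt{98806} \approx 628.67 i$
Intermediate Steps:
$C = -1948$ ($C = -1876 - 72 = -1948$)
$\sqrt{-393276 + C} = \sqrt{-393276 - 1948} = \sqrt{-395224} = 2 i \sqrt{98806}$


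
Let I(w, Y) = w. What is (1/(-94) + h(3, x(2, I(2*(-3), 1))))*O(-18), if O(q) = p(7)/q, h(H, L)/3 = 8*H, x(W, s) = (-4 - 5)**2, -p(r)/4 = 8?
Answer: 54136/423 ≈ 127.98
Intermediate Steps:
p(r) = -32 (p(r) = -4*8 = -32)
x(W, s) = 81 (x(W, s) = (-9)**2 = 81)
h(H, L) = 24*H (h(H, L) = 3*(8*H) = 24*H)
O(q) = -32/q
(1/(-94) + h(3, x(2, I(2*(-3), 1))))*O(-18) = (1/(-94) + 24*3)*(-32/(-18)) = (-1/94 + 72)*(-32*(-1/18)) = (6767/94)*(16/9) = 54136/423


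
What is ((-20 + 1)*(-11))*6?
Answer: 1254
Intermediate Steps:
((-20 + 1)*(-11))*6 = -19*(-11)*6 = 209*6 = 1254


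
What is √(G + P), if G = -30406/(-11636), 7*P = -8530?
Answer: I*√2016797092394/40726 ≈ 34.871*I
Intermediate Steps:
P = -8530/7 (P = (⅐)*(-8530) = -8530/7 ≈ -1218.6)
G = 15203/5818 (G = -30406*(-1)/11636 = -1*(-15203/5818) = 15203/5818 ≈ 2.6131)
√(G + P) = √(15203/5818 - 8530/7) = √(-49521119/40726) = I*√2016797092394/40726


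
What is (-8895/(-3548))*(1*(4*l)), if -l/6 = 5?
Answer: -266850/887 ≈ -300.85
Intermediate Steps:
l = -30 (l = -6*5 = -30)
(-8895/(-3548))*(1*(4*l)) = (-8895/(-3548))*(1*(4*(-30))) = (-8895*(-1/3548))*(1*(-120)) = (8895/3548)*(-120) = -266850/887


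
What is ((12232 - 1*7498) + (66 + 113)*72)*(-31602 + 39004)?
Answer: 130438044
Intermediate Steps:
((12232 - 1*7498) + (66 + 113)*72)*(-31602 + 39004) = ((12232 - 7498) + 179*72)*7402 = (4734 + 12888)*7402 = 17622*7402 = 130438044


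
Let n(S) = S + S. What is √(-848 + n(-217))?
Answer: I*√1282 ≈ 35.805*I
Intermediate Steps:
n(S) = 2*S
√(-848 + n(-217)) = √(-848 + 2*(-217)) = √(-848 - 434) = √(-1282) = I*√1282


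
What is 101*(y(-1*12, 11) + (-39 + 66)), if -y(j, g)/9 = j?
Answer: 13635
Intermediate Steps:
y(j, g) = -9*j
101*(y(-1*12, 11) + (-39 + 66)) = 101*(-(-9)*12 + (-39 + 66)) = 101*(-9*(-12) + 27) = 101*(108 + 27) = 101*135 = 13635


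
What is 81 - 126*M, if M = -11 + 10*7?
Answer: -7353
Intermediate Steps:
M = 59 (M = -11 + 70 = 59)
81 - 126*M = 81 - 126*59 = 81 - 7434 = -7353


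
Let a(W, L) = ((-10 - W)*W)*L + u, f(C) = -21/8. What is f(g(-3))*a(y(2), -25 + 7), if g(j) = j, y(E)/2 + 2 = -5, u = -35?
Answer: -20433/8 ≈ -2554.1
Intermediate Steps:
y(E) = -14 (y(E) = -4 + 2*(-5) = -4 - 10 = -14)
f(C) = -21/8 (f(C) = -21*⅛ = -21/8)
a(W, L) = -35 + L*W*(-10 - W) (a(W, L) = ((-10 - W)*W)*L - 35 = (W*(-10 - W))*L - 35 = L*W*(-10 - W) - 35 = -35 + L*W*(-10 - W))
f(g(-3))*a(y(2), -25 + 7) = -21*(-35 - 1*(-25 + 7)*(-14)² - 10*(-25 + 7)*(-14))/8 = -21*(-35 - 1*(-18)*196 - 10*(-18)*(-14))/8 = -21*(-35 + 3528 - 2520)/8 = -21/8*973 = -20433/8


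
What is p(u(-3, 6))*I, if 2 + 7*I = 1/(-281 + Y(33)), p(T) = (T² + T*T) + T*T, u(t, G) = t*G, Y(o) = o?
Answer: -17253/62 ≈ -278.27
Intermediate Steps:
u(t, G) = G*t
p(T) = 3*T² (p(T) = (T² + T²) + T² = 2*T² + T² = 3*T²)
I = -71/248 (I = -2/7 + 1/(7*(-281 + 33)) = -2/7 + (⅐)/(-248) = -2/7 + (⅐)*(-1/248) = -2/7 - 1/1736 = -71/248 ≈ -0.28629)
p(u(-3, 6))*I = (3*(6*(-3))²)*(-71/248) = (3*(-18)²)*(-71/248) = (3*324)*(-71/248) = 972*(-71/248) = -17253/62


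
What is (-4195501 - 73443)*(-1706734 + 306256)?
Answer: 5978562155232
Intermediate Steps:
(-4195501 - 73443)*(-1706734 + 306256) = -4268944*(-1400478) = 5978562155232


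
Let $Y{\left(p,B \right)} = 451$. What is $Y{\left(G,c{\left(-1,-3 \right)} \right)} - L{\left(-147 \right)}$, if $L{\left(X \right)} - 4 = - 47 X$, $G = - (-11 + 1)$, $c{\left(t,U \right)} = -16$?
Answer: $-6462$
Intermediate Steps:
$G = 10$ ($G = \left(-1\right) \left(-10\right) = 10$)
$L{\left(X \right)} = 4 - 47 X$
$Y{\left(G,c{\left(-1,-3 \right)} \right)} - L{\left(-147 \right)} = 451 - \left(4 - -6909\right) = 451 - \left(4 + 6909\right) = 451 - 6913 = -6462$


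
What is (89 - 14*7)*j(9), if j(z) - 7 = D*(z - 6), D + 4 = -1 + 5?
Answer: -63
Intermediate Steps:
D = 0 (D = -4 + (-1 + 5) = -4 + 4 = 0)
j(z) = 7 (j(z) = 7 + 0*(z - 6) = 7 + 0*(-6 + z) = 7 + 0 = 7)
(89 - 14*7)*j(9) = (89 - 14*7)*7 = (89 - 98)*7 = -9*7 = -63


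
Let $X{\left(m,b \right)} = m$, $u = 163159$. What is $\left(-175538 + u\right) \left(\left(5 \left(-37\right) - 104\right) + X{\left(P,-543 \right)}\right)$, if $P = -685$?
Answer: $12057146$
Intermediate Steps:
$\left(-175538 + u\right) \left(\left(5 \left(-37\right) - 104\right) + X{\left(P,-543 \right)}\right) = \left(-175538 + 163159\right) \left(\left(5 \left(-37\right) - 104\right) - 685\right) = - 12379 \left(\left(-185 - 104\right) - 685\right) = - 12379 \left(-289 - 685\right) = \left(-12379\right) \left(-974\right) = 12057146$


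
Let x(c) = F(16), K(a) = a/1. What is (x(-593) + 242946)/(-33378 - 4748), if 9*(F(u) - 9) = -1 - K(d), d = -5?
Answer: -2186599/343134 ≈ -6.3724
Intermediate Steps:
K(a) = a (K(a) = a*1 = a)
F(u) = 85/9 (F(u) = 9 + (-1 - 1*(-5))/9 = 9 + (-1 + 5)/9 = 9 + (⅑)*4 = 9 + 4/9 = 85/9)
x(c) = 85/9
(x(-593) + 242946)/(-33378 - 4748) = (85/9 + 242946)/(-33378 - 4748) = (2186599/9)/(-38126) = (2186599/9)*(-1/38126) = -2186599/343134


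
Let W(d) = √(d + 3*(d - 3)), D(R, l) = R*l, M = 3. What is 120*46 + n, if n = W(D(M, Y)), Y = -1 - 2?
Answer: 5520 + 3*I*√5 ≈ 5520.0 + 6.7082*I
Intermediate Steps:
Y = -3
W(d) = √(-9 + 4*d) (W(d) = √(d + 3*(-3 + d)) = √(d + (-9 + 3*d)) = √(-9 + 4*d))
n = 3*I*√5 (n = √(-9 + 4*(3*(-3))) = √(-9 + 4*(-9)) = √(-9 - 36) = √(-45) = 3*I*√5 ≈ 6.7082*I)
120*46 + n = 120*46 + 3*I*√5 = 5520 + 3*I*√5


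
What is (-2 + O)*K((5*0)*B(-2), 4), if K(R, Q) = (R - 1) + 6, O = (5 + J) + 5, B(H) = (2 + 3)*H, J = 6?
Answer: 70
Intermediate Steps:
B(H) = 5*H
O = 16 (O = (5 + 6) + 5 = 11 + 5 = 16)
K(R, Q) = 5 + R (K(R, Q) = (-1 + R) + 6 = 5 + R)
(-2 + O)*K((5*0)*B(-2), 4) = (-2 + 16)*(5 + (5*0)*(5*(-2))) = 14*(5 + 0*(-10)) = 14*(5 + 0) = 14*5 = 70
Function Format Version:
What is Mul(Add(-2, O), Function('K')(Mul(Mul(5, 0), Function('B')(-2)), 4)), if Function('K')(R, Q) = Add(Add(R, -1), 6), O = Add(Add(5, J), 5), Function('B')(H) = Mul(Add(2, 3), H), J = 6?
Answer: 70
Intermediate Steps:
Function('B')(H) = Mul(5, H)
O = 16 (O = Add(Add(5, 6), 5) = Add(11, 5) = 16)
Function('K')(R, Q) = Add(5, R) (Function('K')(R, Q) = Add(Add(-1, R), 6) = Add(5, R))
Mul(Add(-2, O), Function('K')(Mul(Mul(5, 0), Function('B')(-2)), 4)) = Mul(Add(-2, 16), Add(5, Mul(Mul(5, 0), Mul(5, -2)))) = Mul(14, Add(5, Mul(0, -10))) = Mul(14, Add(5, 0)) = Mul(14, 5) = 70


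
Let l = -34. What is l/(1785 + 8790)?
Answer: -34/10575 ≈ -0.0032151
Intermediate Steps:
l/(1785 + 8790) = -34/(1785 + 8790) = -34/10575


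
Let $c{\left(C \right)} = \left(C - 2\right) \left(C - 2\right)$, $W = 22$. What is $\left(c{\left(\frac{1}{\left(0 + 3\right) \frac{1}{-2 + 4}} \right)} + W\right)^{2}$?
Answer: $\frac{45796}{81} \approx 565.38$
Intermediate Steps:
$c{\left(C \right)} = \left(-2 + C\right)^{2}$ ($c{\left(C \right)} = \left(-2 + C\right) \left(-2 + C\right) = \left(-2 + C\right)^{2}$)
$\left(c{\left(\frac{1}{\left(0 + 3\right) \frac{1}{-2 + 4}} \right)} + W\right)^{2} = \left(\left(-2 + \frac{1}{\left(0 + 3\right) \frac{1}{-2 + 4}}\right)^{2} + 22\right)^{2} = \left(\left(-2 + \frac{1}{3 \cdot \frac{1}{2}}\right)^{2} + 22\right)^{2} = \left(\left(-2 + \frac{1}{\frac{3}{2}}\right)^{2} + 22\right)^{2} = \left(\left(-2 + \frac{2}{3}\right)^{2} + 22\right)^{2} = \left(\left(- \frac{4}{3}\right)^{2} + 22\right)^{2} = \left(\frac{16}{9} + 22\right)^{2} = \left(\frac{214}{9}\right)^{2} = \frac{45796}{81}$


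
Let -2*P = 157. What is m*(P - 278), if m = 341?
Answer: -243133/2 ≈ -1.2157e+5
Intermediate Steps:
P = -157/2 (P = -½*157 = -157/2 ≈ -78.500)
m*(P - 278) = 341*(-157/2 - 278) = 341*(-713/2) = -243133/2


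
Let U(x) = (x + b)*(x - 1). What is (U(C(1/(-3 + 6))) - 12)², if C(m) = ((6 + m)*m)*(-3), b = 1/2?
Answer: 76729/81 ≈ 947.27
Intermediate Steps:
b = ½ ≈ 0.50000
C(m) = -3*m*(6 + m) (C(m) = (m*(6 + m))*(-3) = -3*m*(6 + m))
U(x) = (½ + x)*(-1 + x) (U(x) = (x + ½)*(x - 1) = (½ + x)*(-1 + x))
(U(C(1/(-3 + 6))) - 12)² = ((-½ + (-3*(6 + 1/(-3 + 6))/(-3 + 6))² - (-3)*(6 + 1/(-3 + 6))/(2*(-3 + 6))) - 12)² = ((-½ + (-3*(6 + 1/3)/3)² - (-3)*(6 + 1/3)/(2*3)) - 12)² = ((-½ + (-3*⅓*(6 + ⅓))² - (-3)*(6 + ⅓)/(2*3)) - 12)² = ((-½ + (-3*⅓*19/3)² - (-3)*19/(2*3*3)) - 12)² = ((-½ + (-19/3)² - ½*(-19/3)) - 12)² = ((-½ + 361/9 + 19/6) - 12)² = (385/9 - 12)² = (277/9)² = 76729/81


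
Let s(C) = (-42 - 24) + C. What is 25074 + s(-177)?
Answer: 24831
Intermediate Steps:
s(C) = -66 + C
25074 + s(-177) = 25074 + (-66 - 177) = 25074 - 243 = 24831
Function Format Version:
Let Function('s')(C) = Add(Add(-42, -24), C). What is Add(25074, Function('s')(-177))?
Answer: 24831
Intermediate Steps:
Function('s')(C) = Add(-66, C)
Add(25074, Function('s')(-177)) = Add(25074, Add(-66, -177)) = Add(25074, -243) = 24831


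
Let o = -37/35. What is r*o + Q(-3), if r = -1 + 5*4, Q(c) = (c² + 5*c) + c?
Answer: -1018/35 ≈ -29.086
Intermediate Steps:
Q(c) = c² + 6*c
o = -37/35 (o = -37*1/35 = -37/35 ≈ -1.0571)
r = 19 (r = -1 + 20 = 19)
r*o + Q(-3) = 19*(-37/35) - 3*(6 - 3) = -703/35 - 3*3 = -703/35 - 9 = -1018/35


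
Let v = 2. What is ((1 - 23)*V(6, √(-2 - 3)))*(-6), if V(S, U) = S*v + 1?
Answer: 1716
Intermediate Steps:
V(S, U) = 1 + 2*S (V(S, U) = S*2 + 1 = 2*S + 1 = 1 + 2*S)
((1 - 23)*V(6, √(-2 - 3)))*(-6) = ((1 - 23)*(1 + 2*6))*(-6) = -22*(1 + 12)*(-6) = -22*13*(-6) = -286*(-6) = 1716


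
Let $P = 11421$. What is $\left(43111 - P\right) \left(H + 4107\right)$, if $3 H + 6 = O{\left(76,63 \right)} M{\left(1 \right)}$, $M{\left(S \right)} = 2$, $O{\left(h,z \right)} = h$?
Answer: $\frac{395079230}{3} \approx 1.3169 \cdot 10^{8}$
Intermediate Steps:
$H = \frac{146}{3}$ ($H = -2 + \frac{76 \cdot 2}{3} = -2 + \frac{1}{3} \cdot 152 = -2 + \frac{152}{3} = \frac{146}{3} \approx 48.667$)
$\left(43111 - P\right) \left(H + 4107\right) = \left(43111 - 11421\right) \left(\frac{146}{3} + 4107\right) = \left(43111 - 11421\right) \frac{12467}{3} = 31690 \cdot \frac{12467}{3} = \frac{395079230}{3}$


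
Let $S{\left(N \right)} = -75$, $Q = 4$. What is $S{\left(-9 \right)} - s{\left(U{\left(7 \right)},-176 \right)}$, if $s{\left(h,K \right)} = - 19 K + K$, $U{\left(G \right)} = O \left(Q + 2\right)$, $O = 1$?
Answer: $-3243$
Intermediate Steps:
$U{\left(G \right)} = 6$ ($U{\left(G \right)} = 1 \left(4 + 2\right) = 1 \cdot 6 = 6$)
$s{\left(h,K \right)} = - 18 K$
$S{\left(-9 \right)} - s{\left(U{\left(7 \right)},-176 \right)} = -75 - \left(-18\right) \left(-176\right) = -75 - 3168 = -3243$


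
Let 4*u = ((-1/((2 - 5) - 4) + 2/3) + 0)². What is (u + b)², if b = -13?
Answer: 512705449/3111696 ≈ 164.77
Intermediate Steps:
u = 289/1764 (u = ((-1/((2 - 5) - 4) + 2/3) + 0)²/4 = ((-1/(-3 - 4) + 2*(⅓)) + 0)²/4 = ((-1/(-7) + ⅔) + 0)²/4 = ((-1*(-⅐) + ⅔) + 0)²/4 = ((⅐ + ⅔) + 0)²/4 = (17/21 + 0)²/4 = (17/21)²/4 = (¼)*(289/441) = 289/1764 ≈ 0.16383)
(u + b)² = (289/1764 - 13)² = (-22643/1764)² = 512705449/3111696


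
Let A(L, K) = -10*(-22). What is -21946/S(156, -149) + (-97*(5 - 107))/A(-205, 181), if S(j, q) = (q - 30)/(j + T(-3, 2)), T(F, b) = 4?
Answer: 387135113/19690 ≈ 19662.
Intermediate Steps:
A(L, K) = 220
S(j, q) = (-30 + q)/(4 + j) (S(j, q) = (q - 30)/(j + 4) = (-30 + q)/(4 + j))
-21946/S(156, -149) + (-97*(5 - 107))/A(-205, 181) = -21946*(4 + 156)/(-30 - 149) - 97*(5 - 107)/220 = -21946/(-179/160) - 97*(-102)*(1/220) = -21946/((1/160)*(-179)) + 9894*(1/220) = -21946/(-179/160) + 4947/110 = -21946*(-160/179) + 4947/110 = 3511360/179 + 4947/110 = 387135113/19690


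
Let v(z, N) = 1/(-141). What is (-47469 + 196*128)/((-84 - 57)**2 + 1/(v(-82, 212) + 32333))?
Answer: -102033904712/90636524853 ≈ -1.1257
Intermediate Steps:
v(z, N) = -1/141
(-47469 + 196*128)/((-84 - 57)**2 + 1/(v(-82, 212) + 32333)) = (-47469 + 196*128)/((-84 - 57)**2 + 1/(-1/141 + 32333)) = (-47469 + 25088)/((-141)**2 + 1/(4558952/141)) = -22381/(19881 + 141/4558952) = -22381/90636524853/4558952 = -22381*4558952/90636524853 = -102033904712/90636524853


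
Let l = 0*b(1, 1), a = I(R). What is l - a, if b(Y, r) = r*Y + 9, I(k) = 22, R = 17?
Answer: -22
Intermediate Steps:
b(Y, r) = 9 + Y*r (b(Y, r) = Y*r + 9 = 9 + Y*r)
a = 22
l = 0 (l = 0*(9 + 1*1) = 0*(9 + 1) = 0*10 = 0)
l - a = 0 - 1*22 = 0 - 22 = -22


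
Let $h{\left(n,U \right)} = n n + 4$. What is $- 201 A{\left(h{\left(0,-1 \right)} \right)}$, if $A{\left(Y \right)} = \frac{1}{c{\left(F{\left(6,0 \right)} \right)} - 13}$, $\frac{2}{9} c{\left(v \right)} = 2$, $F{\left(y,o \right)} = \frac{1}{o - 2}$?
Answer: $\frac{201}{4} \approx 50.25$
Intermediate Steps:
$F{\left(y,o \right)} = \frac{1}{-2 + o}$
$h{\left(n,U \right)} = 4 + n^{2}$ ($h{\left(n,U \right)} = n^{2} + 4 = 4 + n^{2}$)
$c{\left(v \right)} = 9$ ($c{\left(v \right)} = \frac{9}{2} \cdot 2 = 9$)
$A{\left(Y \right)} = - \frac{1}{4}$ ($A{\left(Y \right)} = \frac{1}{9 - 13} = \frac{1}{-4} = - \frac{1}{4}$)
$- 201 A{\left(h{\left(0,-1 \right)} \right)} = \left(-201\right) \left(- \frac{1}{4}\right) = \frac{201}{4}$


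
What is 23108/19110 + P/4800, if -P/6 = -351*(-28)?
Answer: -4233167/382200 ≈ -11.076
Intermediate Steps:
P = -58968 (P = -(-2106)*(-28) = -6*9828 = -58968)
23108/19110 + P/4800 = 23108/19110 - 58968/4800 = 23108*(1/19110) - 58968*1/4800 = 11554/9555 - 2457/200 = -4233167/382200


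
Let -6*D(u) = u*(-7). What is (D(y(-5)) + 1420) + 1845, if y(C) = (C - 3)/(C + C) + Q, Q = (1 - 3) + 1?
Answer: 97943/30 ≈ 3264.8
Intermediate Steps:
Q = -1 (Q = -2 + 1 = -1)
y(C) = -1 + (-3 + C)/(2*C) (y(C) = (C - 3)/(C + C) - 1 = (-3 + C)/((2*C)) - 1 = (-3 + C)*(1/(2*C)) - 1 = (-3 + C)/(2*C) - 1 = -1 + (-3 + C)/(2*C))
D(u) = 7*u/6 (D(u) = -u*(-7)/6 = -(-7)*u/6 = 7*u/6)
(D(y(-5)) + 1420) + 1845 = (7*((½)*(-3 - 1*(-5))/(-5))/6 + 1420) + 1845 = (7*((½)*(-⅕)*(-3 + 5))/6 + 1420) + 1845 = (7*((½)*(-⅕)*2)/6 + 1420) + 1845 = ((7/6)*(-⅕) + 1420) + 1845 = (-7/30 + 1420) + 1845 = 42593/30 + 1845 = 97943/30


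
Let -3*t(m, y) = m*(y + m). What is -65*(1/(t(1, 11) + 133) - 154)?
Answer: 1291225/129 ≈ 10010.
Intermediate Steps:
t(m, y) = -m*(m + y)/3 (t(m, y) = -m*(y + m)/3 = -m*(m + y)/3)
-65*(1/(t(1, 11) + 133) - 154) = -65*(1/(-1/3*1*(1 + 11) + 133) - 154) = -65*(1/(-1/3*1*12 + 133) - 154) = -65*(1/(-4 + 133) - 154) = -65*(1/129 - 154) = -65*(-19865/129) = 1291225/129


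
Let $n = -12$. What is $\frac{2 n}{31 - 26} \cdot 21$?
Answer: $- \frac{504}{5} \approx -100.8$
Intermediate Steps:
$\frac{2 n}{31 - 26} \cdot 21 = \frac{2 \left(-12\right)}{31 - 26} \cdot 21 = \frac{1}{5} \left(-24\right) 21 = \left(- \frac{24}{5}\right) 21 = - \frac{504}{5}$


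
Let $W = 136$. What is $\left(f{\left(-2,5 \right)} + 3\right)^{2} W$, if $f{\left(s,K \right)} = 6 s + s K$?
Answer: $49096$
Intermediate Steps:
$f{\left(s,K \right)} = 6 s + K s$
$\left(f{\left(-2,5 \right)} + 3\right)^{2} W = \left(- 2 \left(6 + 5\right) + 3\right)^{2} \cdot 136 = \left(\left(-2\right) 11 + 3\right)^{2} \cdot 136 = \left(-22 + 3\right)^{2} \cdot 136 = \left(-19\right)^{2} \cdot 136 = 361 \cdot 136 = 49096$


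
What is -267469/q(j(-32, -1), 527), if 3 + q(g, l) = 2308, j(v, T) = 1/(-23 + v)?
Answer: -267469/2305 ≈ -116.04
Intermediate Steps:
q(g, l) = 2305 (q(g, l) = -3 + 2308 = 2305)
-267469/q(j(-32, -1), 527) = -267469/2305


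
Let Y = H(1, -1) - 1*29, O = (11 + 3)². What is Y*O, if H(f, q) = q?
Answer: -5880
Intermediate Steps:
O = 196 (O = 14² = 196)
Y = -30 (Y = -1 - 1*29 = -1 - 29 = -30)
Y*O = -30*196 = -5880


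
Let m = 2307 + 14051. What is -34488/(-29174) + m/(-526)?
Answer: -114771901/3836381 ≈ -29.917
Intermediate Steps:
m = 16358
-34488/(-29174) + m/(-526) = -34488/(-29174) + 16358/(-526) = -34488*(-1/29174) + 16358*(-1/526) = 17244/14587 - 8179/263 = -114771901/3836381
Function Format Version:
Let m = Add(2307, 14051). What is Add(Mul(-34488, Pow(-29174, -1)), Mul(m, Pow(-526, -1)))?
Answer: Rational(-114771901, 3836381) ≈ -29.917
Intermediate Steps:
m = 16358
Add(Mul(-34488, Pow(-29174, -1)), Mul(m, Pow(-526, -1))) = Add(Mul(-34488, Pow(-29174, -1)), Mul(16358, Pow(-526, -1))) = Add(Mul(-34488, Rational(-1, 29174)), Mul(16358, Rational(-1, 526))) = Add(Rational(17244, 14587), Rational(-8179, 263)) = Rational(-114771901, 3836381)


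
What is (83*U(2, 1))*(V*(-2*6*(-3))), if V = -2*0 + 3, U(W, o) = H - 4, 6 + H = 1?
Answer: -80676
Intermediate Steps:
H = -5 (H = -6 + 1 = -5)
U(W, o) = -9 (U(W, o) = -5 - 4 = -9)
V = 3 (V = 0 + 3 = 3)
(83*U(2, 1))*(V*(-2*6*(-3))) = (83*(-9))*(3*(-2*6*(-3))) = -2241*(-12*(-3)) = -2241*36 = -747*108 = -80676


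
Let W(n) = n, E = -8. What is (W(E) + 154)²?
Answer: 21316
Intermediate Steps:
(W(E) + 154)² = (-8 + 154)² = 146² = 21316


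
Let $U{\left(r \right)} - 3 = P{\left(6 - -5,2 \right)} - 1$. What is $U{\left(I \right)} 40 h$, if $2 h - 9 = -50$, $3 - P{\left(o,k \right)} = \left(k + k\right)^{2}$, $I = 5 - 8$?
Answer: $9020$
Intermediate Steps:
$I = -3$ ($I = 5 - 8 = -3$)
$P{\left(o,k \right)} = 3 - 4 k^{2}$ ($P{\left(o,k \right)} = 3 - \left(k + k\right)^{2} = 3 - \left(2 k\right)^{2} = 3 - 4 k^{2}$)
$h = - \frac{41}{2}$ ($h = \frac{9}{2} + \frac{1}{2} \left(-50\right) = \frac{9}{2} - 25 = - \frac{41}{2} \approx -20.5$)
$U{\left(r \right)} = -11$ ($U{\left(r \right)} = 3 + \left(\left(3 - 4 \cdot 2^{2}\right) - 1\right) = 3 + \left(\left(3 - 16\right) - 1\right) = 3 - 14 = -11$)
$U{\left(I \right)} 40 h = \left(-11\right) 40 \left(- \frac{41}{2}\right) = \left(-440\right) \left(- \frac{41}{2}\right) = 9020$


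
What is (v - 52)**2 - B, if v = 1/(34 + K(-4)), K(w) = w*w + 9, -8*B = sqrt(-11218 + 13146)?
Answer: 9406489/3481 + sqrt(482)/4 ≈ 2707.7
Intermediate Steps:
B = -sqrt(482)/4 (B = -sqrt(-11218 + 13146)/8 = -sqrt(482)/4 ≈ -5.4886)
K(w) = 9 + w**2 (K(w) = w**2 + 9 = 9 + w**2)
v = 1/59 (v = 1/(34 + (9 + (-4)**2)) = 1/(34 + (9 + 16)) = 1/(34 + 25) = 1/59 ≈ 0.016949)
(v - 52)**2 - B = (1/59 - 52)**2 - (-1)*sqrt(482)/4 = (-3067/59)**2 + sqrt(482)/4 = 9406489/3481 + sqrt(482)/4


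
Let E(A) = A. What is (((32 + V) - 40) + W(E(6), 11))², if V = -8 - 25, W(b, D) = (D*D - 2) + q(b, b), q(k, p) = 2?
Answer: 6400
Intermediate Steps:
W(b, D) = D² (W(b, D) = (D*D - 2) + 2 = (D² - 2) + 2 = (-2 + D²) + 2 = D²)
V = -33
(((32 + V) - 40) + W(E(6), 11))² = (((32 - 33) - 40) + 11²)² = ((-1 - 40) + 121)² = (-41 + 121)² = 80² = 6400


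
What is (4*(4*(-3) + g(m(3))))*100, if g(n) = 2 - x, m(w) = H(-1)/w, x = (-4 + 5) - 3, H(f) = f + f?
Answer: -3200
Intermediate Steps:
H(f) = 2*f
x = -2 (x = 1 - 3 = -2)
m(w) = -2/w (m(w) = (2*(-1))/w = -2/w)
g(n) = 4 (g(n) = 2 - 1*(-2) = 2 + 2 = 4)
(4*(4*(-3) + g(m(3))))*100 = (4*(4*(-3) + 4))*100 = (4*(-12 + 4))*100 = (4*(-8))*100 = -32*100 = -3200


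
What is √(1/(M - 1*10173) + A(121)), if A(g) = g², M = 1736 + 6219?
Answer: 3*√8002972074/2218 ≈ 121.00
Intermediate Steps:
M = 7955
√(1/(M - 1*10173) + A(121)) = √(1/(7955 - 1*10173) + 121²) = √(1/(7955 - 10173) + 14641) = √(1/(-2218) + 14641) = √(-1/2218 + 14641) = √(32473737/2218) = 3*√8002972074/2218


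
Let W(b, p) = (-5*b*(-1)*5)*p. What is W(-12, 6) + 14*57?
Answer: -1002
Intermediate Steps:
W(b, p) = 25*b*p (W(b, p) = (-5*(-b)*5)*p = (-(-25)*b)*p = (25*b)*p = 25*b*p)
W(-12, 6) + 14*57 = 25*(-12)*6 + 14*57 = -1800 + 798 = -1002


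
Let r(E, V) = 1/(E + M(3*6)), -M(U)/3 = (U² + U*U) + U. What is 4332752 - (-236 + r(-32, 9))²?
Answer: 17625319112239/4120900 ≈ 4.2771e+6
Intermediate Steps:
M(U) = -6*U² - 3*U (M(U) = -3*((U² + U*U) + U) = -3*((U² + U²) + U) = -3*(2*U² + U) = -3*(U + 2*U²) = -6*U² - 3*U)
r(E, V) = 1/(-1998 + E) (r(E, V) = 1/(E - 3*3*6*(1 + 2*(3*6))) = 1/(E - 3*18*(1 + 2*18)) = 1/(E - 3*18*(1 + 36)) = 1/(E - 3*18*37) = 1/(E - 1998) = 1/(-1998 + E))
4332752 - (-236 + r(-32, 9))² = 4332752 - (-236 + 1/(-1998 - 32))² = 4332752 - (-236 + 1/(-2030))² = 4332752 - (-236 - 1/2030)² = 4332752 - (-479081/2030)² = 4332752 - 1*229518604561/4120900 = 4332752 - 229518604561/4120900 = 17625319112239/4120900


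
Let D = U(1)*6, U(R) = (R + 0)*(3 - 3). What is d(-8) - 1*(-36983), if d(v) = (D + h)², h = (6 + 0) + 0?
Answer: 37019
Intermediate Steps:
U(R) = 0 (U(R) = R*0 = 0)
D = 0 (D = 0*6 = 0)
h = 6 (h = 6 + 0 = 6)
d(v) = 36 (d(v) = (0 + 6)² = 6² = 36)
d(-8) - 1*(-36983) = 36 - 1*(-36983) = 36 + 36983 = 37019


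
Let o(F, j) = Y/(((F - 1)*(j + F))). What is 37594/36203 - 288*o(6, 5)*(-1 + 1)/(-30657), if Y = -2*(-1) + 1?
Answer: 37594/36203 ≈ 1.0384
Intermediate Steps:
Y = 3 (Y = 2 + 1 = 3)
o(F, j) = 3/((-1 + F)*(F + j)) (o(F, j) = 3/(((F - 1)*(j + F))) = 3/(((-1 + F)*(F + j))) = 3*(1/((-1 + F)*(F + j))) = 3/((-1 + F)*(F + j)))
37594/36203 - 288*o(6, 5)*(-1 + 1)/(-30657) = 37594/36203 - 288*3/(6² - 1*6 - 1*5 + 6*5)*(-1 + 1)/(-30657) = 37594*(1/36203) - 288*3/(36 - 6 - 5 + 30)*0*(-1/30657) = 37594/36203 - 288*3/55*0*(-1/30657) = 37594/36203 - 288*3*(1/55)*0*(-1/30657) = 37594/36203 - 864*0/55*(-1/30657) = 37594/36203 - 288*0*(-1/30657) = 37594/36203 + 0*(-1/30657) = 37594/36203 + 0 = 37594/36203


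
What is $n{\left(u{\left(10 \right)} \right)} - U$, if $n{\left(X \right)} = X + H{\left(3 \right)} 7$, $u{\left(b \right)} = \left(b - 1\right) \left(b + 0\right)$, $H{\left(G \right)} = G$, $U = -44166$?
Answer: $44277$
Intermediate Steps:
$u{\left(b \right)} = b \left(-1 + b\right)$ ($u{\left(b \right)} = \left(-1 + b\right) b = b \left(-1 + b\right)$)
$n{\left(X \right)} = 21 + X$ ($n{\left(X \right)} = X + 3 \cdot 7 = X + 21 = 21 + X$)
$n{\left(u{\left(10 \right)} \right)} - U = \left(21 + 10 \left(-1 + 10\right)\right) - -44166 = \left(21 + 10 \cdot 9\right) + 44166 = \left(21 + 90\right) + 44166 = 111 + 44166 = 44277$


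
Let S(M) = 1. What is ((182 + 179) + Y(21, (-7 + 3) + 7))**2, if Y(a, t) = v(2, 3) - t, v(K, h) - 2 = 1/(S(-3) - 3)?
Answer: 516961/4 ≈ 1.2924e+5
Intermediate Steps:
v(K, h) = 3/2 (v(K, h) = 2 + 1/(1 - 3) = 2 + 1/(-2) = 2 - 1/2 = 3/2)
Y(a, t) = 3/2 - t
((182 + 179) + Y(21, (-7 + 3) + 7))**2 = ((182 + 179) + (3/2 - ((-7 + 3) + 7)))**2 = (361 + (3/2 - (-4 + 7)))**2 = (361 + (3/2 - 1*3))**2 = (361 + (3/2 - 3))**2 = (361 - 3/2)**2 = (719/2)**2 = 516961/4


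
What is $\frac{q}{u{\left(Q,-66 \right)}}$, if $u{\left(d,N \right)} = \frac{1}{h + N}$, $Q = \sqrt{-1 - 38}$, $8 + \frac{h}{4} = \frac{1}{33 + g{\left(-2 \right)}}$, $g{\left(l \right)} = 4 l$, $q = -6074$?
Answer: $\frac{14857004}{25} \approx 5.9428 \cdot 10^{5}$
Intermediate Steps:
$h = - \frac{796}{25}$ ($h = -32 + \frac{4}{33 + 4 \left(-2\right)} = -32 + \frac{4}{33 - 8} = -32 + \frac{4}{25} = - \frac{796}{25} \approx -31.84$)
$Q = i \sqrt{39}$ ($Q = \sqrt{-39} = i \sqrt{39} \approx 6.245 i$)
$u{\left(d,N \right)} = \frac{1}{- \frac{796}{25} + N}$
$\frac{q}{u{\left(Q,-66 \right)}} = - \frac{6074}{25 \frac{1}{-796 + 25 \left(-66\right)}} = - \frac{6074}{25 \frac{1}{-796 - 1650}} = - \frac{6074}{25 \frac{1}{-2446}} = - \frac{6074}{25 \left(- \frac{1}{2446}\right)} = - \frac{6074}{- \frac{25}{2446}} = \left(-6074\right) \left(- \frac{2446}{25}\right) = \frac{14857004}{25}$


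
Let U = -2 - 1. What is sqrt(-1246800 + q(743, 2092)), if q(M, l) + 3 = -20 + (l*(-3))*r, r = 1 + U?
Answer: I*sqrt(1234271) ≈ 1111.0*I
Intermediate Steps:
U = -3
r = -2 (r = 1 - 3 = -2)
q(M, l) = -23 + 6*l (q(M, l) = -3 + (-20 + (l*(-3))*(-2)) = -3 + (-20 - 3*l*(-2)) = -3 + (-20 + 6*l) = -23 + 6*l)
sqrt(-1246800 + q(743, 2092)) = sqrt(-1246800 + (-23 + 6*2092)) = sqrt(-1246800 + (-23 + 12552)) = sqrt(-1246800 + 12529) = sqrt(-1234271) = I*sqrt(1234271)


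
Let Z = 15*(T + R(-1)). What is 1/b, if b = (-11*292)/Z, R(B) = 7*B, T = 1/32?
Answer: 3345/102784 ≈ 0.032544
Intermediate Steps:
T = 1/32 ≈ 0.031250
Z = -3345/32 (Z = 15*(1/32 + 7*(-1)) = 15*(1/32 - 7) = 15*(-223/32) = -3345/32 ≈ -104.53)
b = 102784/3345 (b = (-11*292)/(-3345/32) = -3212*(-32/3345) = 102784/3345 ≈ 30.728)
1/b = 1/(102784/3345) = 3345/102784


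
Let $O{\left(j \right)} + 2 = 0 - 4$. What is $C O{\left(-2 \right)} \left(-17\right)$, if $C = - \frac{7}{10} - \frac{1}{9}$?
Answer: $- \frac{1241}{15} \approx -82.733$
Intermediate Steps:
$O{\left(j \right)} = -6$ ($O{\left(j \right)} = -2 + \left(0 - 4\right) = -2 - 4 = -6$)
$C = - \frac{73}{90}$ ($C = \left(-7\right) \frac{1}{10} - \frac{1}{9} = - \frac{7}{10} - \frac{1}{9} = - \frac{73}{90} \approx -0.81111$)
$C O{\left(-2 \right)} \left(-17\right) = \left(- \frac{73}{90}\right) \left(-6\right) \left(-17\right) = \frac{73}{15} \left(-17\right) = - \frac{1241}{15}$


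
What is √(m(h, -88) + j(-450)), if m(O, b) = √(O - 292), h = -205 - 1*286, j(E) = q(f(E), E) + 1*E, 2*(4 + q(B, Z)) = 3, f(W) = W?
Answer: √(-1810 + 12*I*√87)/2 ≈ 0.65741 + 21.282*I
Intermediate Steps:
q(B, Z) = -5/2 (q(B, Z) = -4 + (½)*3 = -4 + 3/2 = -5/2)
j(E) = -5/2 + E (j(E) = -5/2 + 1*E = -5/2 + E)
h = -491 (h = -205 - 286 = -491)
m(O, b) = √(-292 + O)
√(m(h, -88) + j(-450)) = √(√(-292 - 491) + (-5/2 - 450)) = √(√(-783) - 905/2) = √(3*I*√87 - 905/2) = √(-905/2 + 3*I*√87)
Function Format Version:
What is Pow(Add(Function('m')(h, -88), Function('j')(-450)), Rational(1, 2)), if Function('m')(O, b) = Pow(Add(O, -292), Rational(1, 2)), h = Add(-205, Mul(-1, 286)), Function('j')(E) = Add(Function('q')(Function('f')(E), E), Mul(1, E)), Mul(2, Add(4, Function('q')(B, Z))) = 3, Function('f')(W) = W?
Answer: Mul(Rational(1, 2), Pow(Add(-1810, Mul(12, I, Pow(87, Rational(1, 2)))), Rational(1, 2))) ≈ Add(0.65741, Mul(21.282, I))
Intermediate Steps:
Function('q')(B, Z) = Rational(-5, 2) (Function('q')(B, Z) = Add(-4, Mul(Rational(1, 2), 3)) = Add(-4, Rational(3, 2)) = Rational(-5, 2))
Function('j')(E) = Add(Rational(-5, 2), E) (Function('j')(E) = Add(Rational(-5, 2), Mul(1, E)) = Add(Rational(-5, 2), E))
h = -491 (h = Add(-205, -286) = -491)
Function('m')(O, b) = Pow(Add(-292, O), Rational(1, 2))
Pow(Add(Function('m')(h, -88), Function('j')(-450)), Rational(1, 2)) = Pow(Add(Pow(Add(-292, -491), Rational(1, 2)), Add(Rational(-5, 2), -450)), Rational(1, 2)) = Pow(Add(Pow(-783, Rational(1, 2)), Rational(-905, 2)), Rational(1, 2)) = Pow(Add(Mul(3, I, Pow(87, Rational(1, 2))), Rational(-905, 2)), Rational(1, 2)) = Pow(Add(Rational(-905, 2), Mul(3, I, Pow(87, Rational(1, 2)))), Rational(1, 2))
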